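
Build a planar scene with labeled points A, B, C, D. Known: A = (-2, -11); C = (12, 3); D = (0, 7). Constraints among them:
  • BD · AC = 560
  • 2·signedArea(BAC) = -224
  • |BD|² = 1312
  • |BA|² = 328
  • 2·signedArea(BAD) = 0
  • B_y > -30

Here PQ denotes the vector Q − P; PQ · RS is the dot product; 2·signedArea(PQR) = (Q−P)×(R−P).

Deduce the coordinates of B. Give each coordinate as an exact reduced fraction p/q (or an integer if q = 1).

B = (-4, -29)

1. B_x = -4  [2·signedArea(BAD) = 0 ∩ 2·signedArea(BAC) = -224]
2. B_y = -29  [2·signedArea(BAD) = 0 ∩ 2·signedArea(BAC) = -224]
   → B = (-4, -29)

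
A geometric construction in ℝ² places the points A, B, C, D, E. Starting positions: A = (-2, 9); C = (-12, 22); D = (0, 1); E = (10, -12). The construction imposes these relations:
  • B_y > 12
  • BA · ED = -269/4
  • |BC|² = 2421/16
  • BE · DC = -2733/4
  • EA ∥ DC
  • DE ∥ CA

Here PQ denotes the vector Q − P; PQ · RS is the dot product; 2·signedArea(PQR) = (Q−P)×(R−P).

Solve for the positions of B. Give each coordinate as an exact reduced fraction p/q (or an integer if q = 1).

B = (-9/2, 49/4)

1. B_x = -9/2  [BE · DC = -2733/4 ∩ BA · ED = -269/4]
2. B_y = 49/4  [BE · DC = -2733/4 ∩ BA · ED = -269/4]
   → B = (-9/2, 49/4)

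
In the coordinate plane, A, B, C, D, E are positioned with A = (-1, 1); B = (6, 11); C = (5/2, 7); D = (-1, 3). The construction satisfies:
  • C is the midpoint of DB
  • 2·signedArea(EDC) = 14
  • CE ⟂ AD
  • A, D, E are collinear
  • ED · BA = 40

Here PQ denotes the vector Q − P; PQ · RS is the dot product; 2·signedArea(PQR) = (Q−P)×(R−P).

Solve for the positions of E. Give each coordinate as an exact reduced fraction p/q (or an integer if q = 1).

1. E_x = -1  [A, D, E are collinear ∩ CE ⟂ AD]
2. E_y = 7  [A, D, E are collinear ∩ CE ⟂ AD]
   → E = (-1, 7)

E = (-1, 7)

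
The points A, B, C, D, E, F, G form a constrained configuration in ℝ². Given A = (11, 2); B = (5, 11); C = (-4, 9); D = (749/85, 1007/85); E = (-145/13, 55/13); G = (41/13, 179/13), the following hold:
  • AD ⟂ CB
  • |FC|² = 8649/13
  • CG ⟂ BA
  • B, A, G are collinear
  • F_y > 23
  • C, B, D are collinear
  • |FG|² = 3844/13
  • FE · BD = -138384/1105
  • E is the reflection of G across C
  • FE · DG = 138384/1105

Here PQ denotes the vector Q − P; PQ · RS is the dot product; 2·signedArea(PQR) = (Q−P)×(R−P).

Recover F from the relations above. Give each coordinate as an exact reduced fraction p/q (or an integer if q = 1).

1. F_x = 227/13  [FE · BD = -138384/1105 ∩ FE · DG = 138384/1105]
2. F_y = 303/13  [FE · BD = -138384/1105 ∩ FE · DG = 138384/1105]
   → F = (227/13, 303/13)

F = (227/13, 303/13)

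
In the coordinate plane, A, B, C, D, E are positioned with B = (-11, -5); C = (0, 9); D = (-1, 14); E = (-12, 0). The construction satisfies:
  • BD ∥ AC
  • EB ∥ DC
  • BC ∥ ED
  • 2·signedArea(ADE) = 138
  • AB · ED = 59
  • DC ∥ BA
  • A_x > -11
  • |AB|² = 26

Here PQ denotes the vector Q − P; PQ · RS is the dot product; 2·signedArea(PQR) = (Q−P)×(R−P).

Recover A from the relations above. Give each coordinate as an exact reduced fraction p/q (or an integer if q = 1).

A = (-10, -10)

1. A_x = -10  [BD ∥ AC ∩ DC ∥ BA]
2. A_y = -10  [BD ∥ AC ∩ DC ∥ BA]
   → A = (-10, -10)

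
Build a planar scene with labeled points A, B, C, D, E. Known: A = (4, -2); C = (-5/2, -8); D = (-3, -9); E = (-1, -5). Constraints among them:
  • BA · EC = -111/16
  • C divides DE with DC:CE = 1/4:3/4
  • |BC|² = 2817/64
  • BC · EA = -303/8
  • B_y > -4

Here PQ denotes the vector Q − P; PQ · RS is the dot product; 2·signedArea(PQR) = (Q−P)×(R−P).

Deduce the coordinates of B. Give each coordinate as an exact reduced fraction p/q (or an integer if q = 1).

B = (19/8, -7/2)

1. B_x = 19/8  [BC · EA = -303/8 ∩ BA · EC = -111/16]
2. B_y = -7/2  [BC · EA = -303/8 ∩ BA · EC = -111/16]
   → B = (19/8, -7/2)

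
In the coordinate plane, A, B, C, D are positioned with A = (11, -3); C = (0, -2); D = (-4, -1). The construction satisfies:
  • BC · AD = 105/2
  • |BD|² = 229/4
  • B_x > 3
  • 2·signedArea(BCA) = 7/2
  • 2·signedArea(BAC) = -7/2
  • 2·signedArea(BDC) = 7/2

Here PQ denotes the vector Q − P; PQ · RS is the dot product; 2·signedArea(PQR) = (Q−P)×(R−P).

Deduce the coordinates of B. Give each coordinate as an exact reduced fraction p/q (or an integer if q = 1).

B = (7/2, -2)

1. B_x = 7/2  [2·signedArea(BCA) = 7/2 ∩ 2·signedArea(BDC) = 7/2]
2. B_y = -2  [2·signedArea(BCA) = 7/2 ∩ 2·signedArea(BDC) = 7/2]
   → B = (7/2, -2)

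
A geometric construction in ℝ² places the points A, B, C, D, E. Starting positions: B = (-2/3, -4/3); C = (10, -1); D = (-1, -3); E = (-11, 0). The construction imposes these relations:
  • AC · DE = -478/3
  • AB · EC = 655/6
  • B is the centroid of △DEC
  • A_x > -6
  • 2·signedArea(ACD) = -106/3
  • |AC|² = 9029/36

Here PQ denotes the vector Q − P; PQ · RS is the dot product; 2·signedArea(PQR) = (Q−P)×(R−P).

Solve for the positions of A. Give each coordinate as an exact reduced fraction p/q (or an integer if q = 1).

1. A_x = -35/6  [2·signedArea(ACD) = -106/3 ∩ AB · EC = 655/6]
2. A_y = -2/3  [2·signedArea(ACD) = -106/3 ∩ AB · EC = 655/6]
   → A = (-35/6, -2/3)

A = (-35/6, -2/3)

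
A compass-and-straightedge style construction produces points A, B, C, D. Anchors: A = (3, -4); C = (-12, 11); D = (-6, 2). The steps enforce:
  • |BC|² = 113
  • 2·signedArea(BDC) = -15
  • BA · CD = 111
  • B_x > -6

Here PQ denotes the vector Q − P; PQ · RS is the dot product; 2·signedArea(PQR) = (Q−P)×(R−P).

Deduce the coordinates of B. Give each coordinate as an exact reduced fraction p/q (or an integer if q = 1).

B = (-5, 3)

1. B_x = -5  [BA · CD = 111 ∩ 2·signedArea(BDC) = -15]
2. B_y = 3  [BA · CD = 111 ∩ 2·signedArea(BDC) = -15]
   → B = (-5, 3)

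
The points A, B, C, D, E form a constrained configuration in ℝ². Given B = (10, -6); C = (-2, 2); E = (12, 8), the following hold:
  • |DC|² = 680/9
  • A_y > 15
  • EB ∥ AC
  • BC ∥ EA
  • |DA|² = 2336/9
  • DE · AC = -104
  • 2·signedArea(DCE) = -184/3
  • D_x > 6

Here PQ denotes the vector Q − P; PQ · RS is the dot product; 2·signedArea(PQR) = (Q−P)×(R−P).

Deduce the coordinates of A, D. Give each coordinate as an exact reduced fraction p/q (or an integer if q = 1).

A = (0, 16)
D = (20/3, 4/3)

1. A_x = 0  [EB ∥ AC ∩ BC ∥ EA]
2. A_y = 16  [EB ∥ AC ∩ BC ∥ EA]
   → A = (0, 16)
3. D_x = 20/3  [2·signedArea(DCE) = -184/3 ∩ DE · AC = -104]
4. D_y = 4/3  [2·signedArea(DCE) = -184/3 ∩ DE · AC = -104]
   → D = (20/3, 4/3)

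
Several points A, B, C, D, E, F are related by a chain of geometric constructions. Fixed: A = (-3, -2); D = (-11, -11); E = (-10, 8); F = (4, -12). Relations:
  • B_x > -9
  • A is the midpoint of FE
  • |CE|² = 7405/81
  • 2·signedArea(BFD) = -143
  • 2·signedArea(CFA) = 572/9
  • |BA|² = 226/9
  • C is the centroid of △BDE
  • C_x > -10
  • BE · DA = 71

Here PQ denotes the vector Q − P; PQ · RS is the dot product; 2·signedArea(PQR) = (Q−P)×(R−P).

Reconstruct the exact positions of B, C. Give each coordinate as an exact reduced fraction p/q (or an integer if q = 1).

1. B_x = -8  [2·signedArea(BFD) = -143 ∩ BE · DA = 71]
2. B_y = -5/3  [2·signedArea(BFD) = -143 ∩ BE · DA = 71]
   → B = (-8, -5/3)
3. C_x = -29/3  [C is the centroid of △BDE]
4. C_y = -14/9  [C is the centroid of △BDE]
   → C = (-29/3, -14/9)

B = (-8, -5/3)
C = (-29/3, -14/9)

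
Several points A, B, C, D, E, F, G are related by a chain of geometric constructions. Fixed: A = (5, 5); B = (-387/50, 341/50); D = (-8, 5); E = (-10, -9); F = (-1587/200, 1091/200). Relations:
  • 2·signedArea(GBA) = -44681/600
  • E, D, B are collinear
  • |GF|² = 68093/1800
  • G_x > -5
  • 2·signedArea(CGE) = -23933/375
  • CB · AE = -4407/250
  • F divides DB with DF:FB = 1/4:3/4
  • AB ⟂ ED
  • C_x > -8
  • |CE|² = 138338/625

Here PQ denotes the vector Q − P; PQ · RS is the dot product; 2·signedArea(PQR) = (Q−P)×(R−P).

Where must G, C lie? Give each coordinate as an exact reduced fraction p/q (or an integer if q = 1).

C = (-987/125, 716/125)
G = (-2587/600, 97/200)

1. G_x = -2587/600  [line 91/50·x + 637/50·y + 1001/600 = 0 ∩ |GF|² = 68093/1800]
2. G_y = 97/200  [line 91/50·x + 637/50·y + 1001/600 = 0 ∩ |GF|² = 68093/1800]
   → G = (-2587/600, 97/200)
3. C_x = -987/125  [2·signedArea(CGE) = -23933/375 ∩ CB · AE = -4407/250]
4. C_y = 716/125  [2·signedArea(CGE) = -23933/375 ∩ CB · AE = -4407/250]
   → C = (-987/125, 716/125)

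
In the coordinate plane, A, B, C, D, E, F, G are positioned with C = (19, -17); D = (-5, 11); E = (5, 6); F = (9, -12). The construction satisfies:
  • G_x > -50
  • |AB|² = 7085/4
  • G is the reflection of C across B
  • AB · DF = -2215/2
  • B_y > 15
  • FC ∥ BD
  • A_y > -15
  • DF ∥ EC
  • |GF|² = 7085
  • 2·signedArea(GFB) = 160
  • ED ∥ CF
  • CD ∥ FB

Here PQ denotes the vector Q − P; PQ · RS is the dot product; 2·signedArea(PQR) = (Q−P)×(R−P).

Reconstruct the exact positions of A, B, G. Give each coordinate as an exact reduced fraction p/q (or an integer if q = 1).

A = (14, -29/2)
B = (-15, 16)
G = (-49, 49)

1. B_x = -15  [FC ∥ BD ∩ CD ∥ FB]
2. B_y = 16  [FC ∥ BD ∩ CD ∥ FB]
   → B = (-15, 16)
3. G_x = -49  [G is the reflection of C across B]
4. G_y = 49  [G is the reflection of C across B]
   → G = (-49, 49)
5. A_x = 14  [line -14·x + 23·y + 1059/2 = 0 ∩ |AB|² = 7085/4]
6. A_y = -29/2  [line -14·x + 23·y + 1059/2 = 0 ∩ |AB|² = 7085/4]
   → A = (14, -29/2)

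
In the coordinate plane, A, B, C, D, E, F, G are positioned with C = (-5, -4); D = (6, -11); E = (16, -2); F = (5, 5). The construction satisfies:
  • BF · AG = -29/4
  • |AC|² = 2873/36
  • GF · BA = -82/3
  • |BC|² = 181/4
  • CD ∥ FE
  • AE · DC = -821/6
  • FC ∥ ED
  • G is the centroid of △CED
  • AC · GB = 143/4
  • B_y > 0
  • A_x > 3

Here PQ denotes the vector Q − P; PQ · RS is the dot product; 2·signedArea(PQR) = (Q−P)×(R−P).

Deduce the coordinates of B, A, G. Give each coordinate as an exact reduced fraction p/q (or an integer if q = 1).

1. A_x = 11/3  [line 11·x + -7·y + -319/6 = 0 ∩ |AC|² = 2873/36]
2. A_y = -11/6  [line 11·x + -7·y + -319/6 = 0 ∩ |AC|² = 2873/36]
   → A = (11/3, -11/6)
3. G_x = 17/3  [G is the centroid of △CED]
4. G_y = -17/3  [G is the centroid of △CED]
   → G = (17/3, -17/3)
5. B_x = 0  [BF · AG = -29/4 ∩ AC · GB = 143/4]
6. B_y = 1/2  [BF · AG = -29/4 ∩ AC · GB = 143/4]
   → B = (0, 1/2)

A = (11/3, -11/6)
B = (0, 1/2)
G = (17/3, -17/3)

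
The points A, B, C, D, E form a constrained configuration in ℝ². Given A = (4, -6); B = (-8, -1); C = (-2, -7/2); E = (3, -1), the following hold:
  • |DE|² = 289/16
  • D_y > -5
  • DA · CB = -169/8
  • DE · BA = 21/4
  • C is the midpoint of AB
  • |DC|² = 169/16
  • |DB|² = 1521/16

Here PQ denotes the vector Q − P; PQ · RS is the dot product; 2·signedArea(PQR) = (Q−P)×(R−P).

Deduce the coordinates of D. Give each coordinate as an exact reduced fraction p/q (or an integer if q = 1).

D = (1, -19/4)

1. D_x = 1  [line -12·x + 5·y + 143/4 = 0 ∩ |DC|² = 169/16]
2. D_y = -19/4  [line -12·x + 5·y + 143/4 = 0 ∩ |DC|² = 169/16]
   → D = (1, -19/4)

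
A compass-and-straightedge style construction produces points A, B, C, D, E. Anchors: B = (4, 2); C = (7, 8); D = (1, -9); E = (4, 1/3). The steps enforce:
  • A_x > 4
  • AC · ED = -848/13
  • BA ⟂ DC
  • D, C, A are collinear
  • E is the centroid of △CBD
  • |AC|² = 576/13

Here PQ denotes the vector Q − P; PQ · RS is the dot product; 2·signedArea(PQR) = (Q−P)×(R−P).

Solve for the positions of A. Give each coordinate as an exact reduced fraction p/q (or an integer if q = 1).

A = (311/65, 112/65)

1. A_x = 311/65  [D, C, A are collinear ∩ BA ⟂ DC]
2. A_y = 112/65  [D, C, A are collinear ∩ BA ⟂ DC]
   → A = (311/65, 112/65)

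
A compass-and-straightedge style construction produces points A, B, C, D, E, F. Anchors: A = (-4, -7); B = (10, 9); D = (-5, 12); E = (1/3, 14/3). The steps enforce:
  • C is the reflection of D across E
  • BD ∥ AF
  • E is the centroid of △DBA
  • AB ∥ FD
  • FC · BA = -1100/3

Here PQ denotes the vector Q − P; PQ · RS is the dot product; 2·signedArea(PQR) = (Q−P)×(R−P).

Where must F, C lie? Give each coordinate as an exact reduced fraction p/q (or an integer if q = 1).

1. F_x = -19  [AB ∥ FD ∩ BD ∥ AF]
2. F_y = -4  [AB ∥ FD ∩ BD ∥ AF]
   → F = (-19, -4)
3. C_x = 17/3  [C is the reflection of D across E]
4. C_y = -8/3  [C is the reflection of D across E]
   → C = (17/3, -8/3)

C = (17/3, -8/3)
F = (-19, -4)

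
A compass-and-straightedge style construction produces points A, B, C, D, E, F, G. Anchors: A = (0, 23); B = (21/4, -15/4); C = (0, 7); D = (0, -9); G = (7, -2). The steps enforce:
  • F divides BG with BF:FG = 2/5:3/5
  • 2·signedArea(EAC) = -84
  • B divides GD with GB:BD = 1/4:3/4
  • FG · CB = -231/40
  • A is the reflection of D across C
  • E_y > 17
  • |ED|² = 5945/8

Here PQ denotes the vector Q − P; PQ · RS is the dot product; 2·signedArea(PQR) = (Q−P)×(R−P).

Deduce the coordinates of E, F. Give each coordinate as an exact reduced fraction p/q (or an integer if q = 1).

E = (-21/4, 71/4)
F = (119/20, -61/20)

1. E_x = -21/4  [2·signedArea(EAC) = -84]
2. E_y = 71/4  [|ED|² = 5945/8]
   → E = (-21/4, 71/4)
3. F_x = 119/20  [F divides BG with BF:FG = 2/5:3/5]
4. F_y = -61/20  [F divides BG with BF:FG = 2/5:3/5]
   → F = (119/20, -61/20)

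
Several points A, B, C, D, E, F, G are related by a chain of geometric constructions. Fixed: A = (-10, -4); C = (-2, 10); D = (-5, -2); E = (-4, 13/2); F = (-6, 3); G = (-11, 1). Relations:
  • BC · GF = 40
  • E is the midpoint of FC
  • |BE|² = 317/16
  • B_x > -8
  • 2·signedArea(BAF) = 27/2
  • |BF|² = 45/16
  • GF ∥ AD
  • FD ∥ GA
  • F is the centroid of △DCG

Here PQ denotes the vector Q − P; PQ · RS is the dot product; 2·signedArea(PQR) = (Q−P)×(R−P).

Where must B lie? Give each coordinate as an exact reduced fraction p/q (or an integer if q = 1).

B = (-15/2, 15/4)

1. B_x = -15/2  [2·signedArea(BAF) = 27/2 ∩ BC · GF = 40]
2. B_y = 15/4  [2·signedArea(BAF) = 27/2 ∩ BC · GF = 40]
   → B = (-15/2, 15/4)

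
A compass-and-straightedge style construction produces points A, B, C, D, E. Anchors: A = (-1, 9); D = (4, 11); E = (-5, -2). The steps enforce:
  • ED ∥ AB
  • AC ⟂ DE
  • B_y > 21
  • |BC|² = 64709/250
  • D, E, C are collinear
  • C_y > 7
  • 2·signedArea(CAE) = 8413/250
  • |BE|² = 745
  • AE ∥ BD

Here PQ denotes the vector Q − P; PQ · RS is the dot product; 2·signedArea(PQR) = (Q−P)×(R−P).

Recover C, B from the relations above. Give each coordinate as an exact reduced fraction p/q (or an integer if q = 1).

B = (8, 22)
C = (361/250, 1827/250)

1. C_x = 361/250  [D, E, C are collinear ∩ AC ⟂ DE]
2. C_y = 1827/250  [D, E, C are collinear ∩ AC ⟂ DE]
   → C = (361/250, 1827/250)
3. B_x = 8  [AE ∥ BD ∩ ED ∥ AB]
4. B_y = 22  [AE ∥ BD ∩ ED ∥ AB]
   → B = (8, 22)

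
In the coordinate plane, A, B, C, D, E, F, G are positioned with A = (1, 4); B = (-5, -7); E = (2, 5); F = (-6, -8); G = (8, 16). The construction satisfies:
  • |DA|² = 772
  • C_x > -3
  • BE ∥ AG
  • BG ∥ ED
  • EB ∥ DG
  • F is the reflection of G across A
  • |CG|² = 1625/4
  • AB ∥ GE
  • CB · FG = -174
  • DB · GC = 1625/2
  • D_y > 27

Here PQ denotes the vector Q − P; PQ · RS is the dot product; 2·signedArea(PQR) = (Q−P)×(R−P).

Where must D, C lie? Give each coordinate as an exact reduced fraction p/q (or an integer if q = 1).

C = (-2, -3/2)
D = (15, 28)

1. D_x = 15  [EB ∥ DG ∩ BG ∥ ED]
2. D_y = 28  [EB ∥ DG ∩ BG ∥ ED]
   → D = (15, 28)
3. C_x = -2  [CB · FG = -174 ∩ DB · GC = 1625/2]
4. C_y = -3/2  [CB · FG = -174 ∩ DB · GC = 1625/2]
   → C = (-2, -3/2)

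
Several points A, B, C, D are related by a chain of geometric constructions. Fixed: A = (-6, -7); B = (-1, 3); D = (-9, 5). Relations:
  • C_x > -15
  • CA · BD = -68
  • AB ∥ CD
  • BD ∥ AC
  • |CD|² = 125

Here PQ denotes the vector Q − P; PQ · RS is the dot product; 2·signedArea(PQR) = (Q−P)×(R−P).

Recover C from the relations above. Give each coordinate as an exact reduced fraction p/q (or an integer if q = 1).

1. C_x = -14  [AB ∥ CD ∩ BD ∥ AC]
2. C_y = -5  [AB ∥ CD ∩ BD ∥ AC]
   → C = (-14, -5)

C = (-14, -5)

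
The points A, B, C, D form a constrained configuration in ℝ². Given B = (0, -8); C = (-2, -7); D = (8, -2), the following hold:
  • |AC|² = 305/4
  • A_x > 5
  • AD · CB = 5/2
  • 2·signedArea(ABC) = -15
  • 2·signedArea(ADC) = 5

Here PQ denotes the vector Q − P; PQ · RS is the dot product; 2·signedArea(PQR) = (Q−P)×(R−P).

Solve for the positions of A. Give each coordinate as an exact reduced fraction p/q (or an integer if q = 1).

A = (6, -7/2)

1. A_x = 6  [AD · CB = 5/2 ∩ 2·signedArea(ADC) = 5]
2. A_y = -7/2  [AD · CB = 5/2 ∩ 2·signedArea(ADC) = 5]
   → A = (6, -7/2)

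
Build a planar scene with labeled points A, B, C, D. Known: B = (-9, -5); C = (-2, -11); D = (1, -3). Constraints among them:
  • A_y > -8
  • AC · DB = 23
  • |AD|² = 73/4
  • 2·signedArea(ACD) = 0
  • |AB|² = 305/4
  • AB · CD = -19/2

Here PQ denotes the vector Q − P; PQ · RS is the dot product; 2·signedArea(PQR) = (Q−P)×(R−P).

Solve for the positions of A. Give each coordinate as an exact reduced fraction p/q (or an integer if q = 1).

1. A_x = -1/2  [2·signedArea(ACD) = 0 ∩ AC · DB = 23]
2. A_y = -7  [2·signedArea(ACD) = 0 ∩ AC · DB = 23]
   → A = (-1/2, -7)

A = (-1/2, -7)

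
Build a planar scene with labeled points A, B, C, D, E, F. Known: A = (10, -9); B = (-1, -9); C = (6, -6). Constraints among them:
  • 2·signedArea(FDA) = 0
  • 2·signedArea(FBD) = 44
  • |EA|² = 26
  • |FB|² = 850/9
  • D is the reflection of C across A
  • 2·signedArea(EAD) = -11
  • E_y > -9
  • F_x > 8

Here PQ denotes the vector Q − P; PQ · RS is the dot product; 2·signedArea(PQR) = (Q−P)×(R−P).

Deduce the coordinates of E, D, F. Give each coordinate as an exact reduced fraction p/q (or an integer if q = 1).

D = (14, -12)
E = (5, -8)
F = (26/3, -8)

1. D_x = 14  [D is the reflection of C across A]
2. D_y = -12  [D is the reflection of C across A]
   → D = (14, -12)
3. F_x = 26/3  [2·signedArea(FDA) = 0 ∩ 2·signedArea(FBD) = 44]
4. F_y = -8  [2·signedArea(FDA) = 0 ∩ 2·signedArea(FBD) = 44]
   → F = (26/3, -8)
5. E_x = 5  [line 3·x + 4·y + 17 = 0 ∩ |EA|² = 26]
6. E_y = -8  [line 3·x + 4·y + 17 = 0 ∩ |EA|² = 26]
   → E = (5, -8)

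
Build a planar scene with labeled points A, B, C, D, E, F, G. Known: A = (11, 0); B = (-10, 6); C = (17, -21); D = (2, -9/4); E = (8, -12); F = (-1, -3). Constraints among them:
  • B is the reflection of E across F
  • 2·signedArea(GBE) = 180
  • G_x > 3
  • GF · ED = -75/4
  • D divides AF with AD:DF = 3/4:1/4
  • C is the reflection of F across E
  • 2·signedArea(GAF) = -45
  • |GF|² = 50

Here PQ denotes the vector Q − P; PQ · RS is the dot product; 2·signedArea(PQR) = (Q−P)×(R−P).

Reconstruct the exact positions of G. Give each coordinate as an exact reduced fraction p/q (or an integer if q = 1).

G = (4, 2)

1. G_x = 4  [2·signedArea(GAF) = -45 ∩ GF · ED = -75/4]
2. G_y = 2  [2·signedArea(GAF) = -45 ∩ GF · ED = -75/4]
   → G = (4, 2)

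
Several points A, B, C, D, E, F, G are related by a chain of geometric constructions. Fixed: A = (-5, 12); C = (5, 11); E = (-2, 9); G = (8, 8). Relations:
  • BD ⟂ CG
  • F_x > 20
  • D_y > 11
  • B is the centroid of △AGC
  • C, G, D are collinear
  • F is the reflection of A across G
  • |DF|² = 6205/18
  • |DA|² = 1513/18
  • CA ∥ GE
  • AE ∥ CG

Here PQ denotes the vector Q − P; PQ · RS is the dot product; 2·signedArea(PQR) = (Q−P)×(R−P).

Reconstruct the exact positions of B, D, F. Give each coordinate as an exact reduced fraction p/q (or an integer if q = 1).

1. B_x = 8/3  [B is the centroid of △AGC]
2. B_y = 31/3  [B is the centroid of △AGC]
   → B = (8/3, 31/3)
3. D_x = 25/6  [C, G, D are collinear ∩ BD ⟂ CG]
4. D_y = 71/6  [C, G, D are collinear ∩ BD ⟂ CG]
   → D = (25/6, 71/6)
5. F_x = 21  [F is the reflection of A across G]
6. F_y = 4  [F is the reflection of A across G]
   → F = (21, 4)

B = (8/3, 31/3)
D = (25/6, 71/6)
F = (21, 4)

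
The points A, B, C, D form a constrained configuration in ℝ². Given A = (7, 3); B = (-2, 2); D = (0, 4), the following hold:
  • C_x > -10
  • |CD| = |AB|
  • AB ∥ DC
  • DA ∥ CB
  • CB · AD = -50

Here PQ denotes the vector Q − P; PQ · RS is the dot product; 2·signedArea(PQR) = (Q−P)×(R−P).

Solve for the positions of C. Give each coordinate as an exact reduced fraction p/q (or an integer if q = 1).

1. C_x = -9  [DA ∥ CB ∩ AB ∥ DC]
2. C_y = 3  [DA ∥ CB ∩ AB ∥ DC]
   → C = (-9, 3)

C = (-9, 3)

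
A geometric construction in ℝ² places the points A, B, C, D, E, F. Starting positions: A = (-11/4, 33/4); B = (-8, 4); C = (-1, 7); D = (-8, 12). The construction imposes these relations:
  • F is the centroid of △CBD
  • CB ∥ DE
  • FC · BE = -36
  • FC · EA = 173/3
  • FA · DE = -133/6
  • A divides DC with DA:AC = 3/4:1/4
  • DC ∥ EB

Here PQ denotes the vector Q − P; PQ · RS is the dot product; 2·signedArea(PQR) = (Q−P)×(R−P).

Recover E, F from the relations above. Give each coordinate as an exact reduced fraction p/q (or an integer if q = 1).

E = (-15, 9)
F = (-17/3, 23/3)

1. E_x = -15  [DC ∥ EB ∩ CB ∥ DE]
2. E_y = 9  [DC ∥ EB ∩ CB ∥ DE]
   → E = (-15, 9)
3. F_x = -17/3  [F is the centroid of △CBD]
4. F_y = 23/3  [F is the centroid of △CBD]
   → F = (-17/3, 23/3)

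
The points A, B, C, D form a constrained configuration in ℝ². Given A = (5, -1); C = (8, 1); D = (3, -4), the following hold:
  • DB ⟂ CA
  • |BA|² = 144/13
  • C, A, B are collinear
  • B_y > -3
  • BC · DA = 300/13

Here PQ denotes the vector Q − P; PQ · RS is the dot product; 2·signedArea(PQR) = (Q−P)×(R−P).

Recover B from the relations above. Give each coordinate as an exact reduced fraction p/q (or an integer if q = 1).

B = (29/13, -37/13)

1. B_x = 29/13  [C, A, B are collinear ∩ DB ⟂ CA]
2. B_y = -37/13  [C, A, B are collinear ∩ DB ⟂ CA]
   → B = (29/13, -37/13)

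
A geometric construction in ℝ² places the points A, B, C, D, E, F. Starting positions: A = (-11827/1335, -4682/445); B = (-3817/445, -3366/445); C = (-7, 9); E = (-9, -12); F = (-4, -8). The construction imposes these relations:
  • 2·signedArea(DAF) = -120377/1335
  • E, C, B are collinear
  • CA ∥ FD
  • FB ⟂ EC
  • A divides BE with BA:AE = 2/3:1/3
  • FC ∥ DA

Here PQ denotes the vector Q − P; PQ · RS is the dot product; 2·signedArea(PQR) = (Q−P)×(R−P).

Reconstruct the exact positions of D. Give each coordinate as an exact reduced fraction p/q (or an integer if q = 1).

D = (-7822/1335, -12247/445)

1. D_x = -7822/1335  [FC ∥ DA ∩ CA ∥ FD]
2. D_y = -12247/445  [FC ∥ DA ∩ CA ∥ FD]
   → D = (-7822/1335, -12247/445)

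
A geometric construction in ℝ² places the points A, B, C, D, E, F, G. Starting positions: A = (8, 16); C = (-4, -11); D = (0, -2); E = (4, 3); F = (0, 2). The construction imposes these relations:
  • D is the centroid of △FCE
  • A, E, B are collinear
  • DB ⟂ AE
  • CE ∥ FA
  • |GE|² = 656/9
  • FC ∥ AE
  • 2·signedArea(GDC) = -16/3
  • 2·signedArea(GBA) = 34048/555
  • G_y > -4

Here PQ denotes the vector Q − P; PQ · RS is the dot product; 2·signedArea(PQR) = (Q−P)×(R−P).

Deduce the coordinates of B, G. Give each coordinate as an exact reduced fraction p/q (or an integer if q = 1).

B = (416/185, -498/185)
G = (-4/3, -11/3)

1. B_x = 416/185  [A, E, B are collinear ∩ DB ⟂ AE]
2. B_y = -498/185  [A, E, B are collinear ∩ DB ⟂ AE]
   → B = (416/185, -498/185)
3. G_x = -4/3  [2·signedArea(GDC) = -16/3 ∩ 2·signedArea(GBA) = 34048/555]
4. G_y = -11/3  [2·signedArea(GDC) = -16/3 ∩ 2·signedArea(GBA) = 34048/555]
   → G = (-4/3, -11/3)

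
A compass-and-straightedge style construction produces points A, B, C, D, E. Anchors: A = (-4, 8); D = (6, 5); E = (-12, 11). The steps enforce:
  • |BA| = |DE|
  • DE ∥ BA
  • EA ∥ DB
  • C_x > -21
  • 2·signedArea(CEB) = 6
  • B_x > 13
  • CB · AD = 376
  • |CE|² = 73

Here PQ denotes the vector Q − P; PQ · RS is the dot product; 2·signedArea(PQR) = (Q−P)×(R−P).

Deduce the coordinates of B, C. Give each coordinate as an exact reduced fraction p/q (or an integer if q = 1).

B = (14, 2)
C = (-20, 14)

1. B_x = 14  [DE ∥ BA ∩ EA ∥ DB]
2. B_y = 2  [DE ∥ BA ∩ EA ∥ DB]
   → B = (14, 2)
3. C_x = -20  [2·signedArea(CEB) = 6 ∩ CB · AD = 376]
4. C_y = 14  [2·signedArea(CEB) = 6 ∩ CB · AD = 376]
   → C = (-20, 14)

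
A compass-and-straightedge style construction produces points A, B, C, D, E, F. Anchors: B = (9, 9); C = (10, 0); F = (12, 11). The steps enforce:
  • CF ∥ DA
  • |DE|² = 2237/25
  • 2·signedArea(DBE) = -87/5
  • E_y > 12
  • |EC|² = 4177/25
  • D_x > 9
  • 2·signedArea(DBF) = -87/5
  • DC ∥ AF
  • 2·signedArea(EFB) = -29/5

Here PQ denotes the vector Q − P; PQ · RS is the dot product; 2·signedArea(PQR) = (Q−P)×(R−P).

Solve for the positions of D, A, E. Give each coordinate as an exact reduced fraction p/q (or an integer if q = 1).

1. E_x = 59/5  [line 2·x + -3·y + 74/5 = 0 ∩ |EC|² = 4177/25]
2. E_y = 64/5  [line 2·x + -3·y + 74/5 = 0 ∩ |EC|² = 4177/25]
   → E = (59/5, 64/5)
3. D_x = 48/5  [2·signedArea(DBF) = -87/5 ∩ 2·signedArea(DBE) = -87/5]
4. D_y = 18/5  [2·signedArea(DBF) = -87/5 ∩ 2·signedArea(DBE) = -87/5]
   → D = (48/5, 18/5)
5. A_x = 58/5  [DC ∥ AF ∩ CF ∥ DA]
6. A_y = 73/5  [DC ∥ AF ∩ CF ∥ DA]
   → A = (58/5, 73/5)

A = (58/5, 73/5)
D = (48/5, 18/5)
E = (59/5, 64/5)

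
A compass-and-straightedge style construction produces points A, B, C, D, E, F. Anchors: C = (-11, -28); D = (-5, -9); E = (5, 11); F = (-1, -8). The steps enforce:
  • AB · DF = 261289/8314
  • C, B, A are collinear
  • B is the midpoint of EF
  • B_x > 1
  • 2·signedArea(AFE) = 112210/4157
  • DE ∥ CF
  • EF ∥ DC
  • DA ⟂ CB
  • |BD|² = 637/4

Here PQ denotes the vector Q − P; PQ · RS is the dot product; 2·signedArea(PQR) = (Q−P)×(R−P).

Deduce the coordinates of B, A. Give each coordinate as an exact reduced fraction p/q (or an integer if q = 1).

A = (-12525/4157, -41053/4157)
B = (2, 3/2)

1. B_x = 2  [B is the midpoint of EF]
2. B_y = 3/2  [B is the midpoint of EF]
   → B = (2, 3/2)
3. A_x = -12525/4157  [C, B, A are collinear ∩ DA ⟂ CB]
4. A_y = -41053/4157  [C, B, A are collinear ∩ DA ⟂ CB]
   → A = (-12525/4157, -41053/4157)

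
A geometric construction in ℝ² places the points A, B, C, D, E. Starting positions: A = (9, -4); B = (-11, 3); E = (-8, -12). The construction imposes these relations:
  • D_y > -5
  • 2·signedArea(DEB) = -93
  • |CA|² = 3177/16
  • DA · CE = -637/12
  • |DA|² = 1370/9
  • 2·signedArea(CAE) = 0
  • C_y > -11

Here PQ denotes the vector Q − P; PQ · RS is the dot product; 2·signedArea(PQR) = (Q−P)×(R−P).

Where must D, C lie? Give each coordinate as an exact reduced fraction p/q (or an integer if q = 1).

C = (-15/4, -10)
D = (-10/3, -13/3)

1. D_x = -10/3  [line -15·x + -3·y + -63 = 0 ∩ |DA|² = 1370/9]
2. D_y = -13/3  [line -15·x + -3·y + -63 = 0 ∩ |DA|² = 1370/9]
   → D = (-10/3, -13/3)
3. C_x = -15/4  [2·signedArea(CAE) = 0 ∩ DA · CE = -637/12]
4. C_y = -10  [2·signedArea(CAE) = 0 ∩ DA · CE = -637/12]
   → C = (-15/4, -10)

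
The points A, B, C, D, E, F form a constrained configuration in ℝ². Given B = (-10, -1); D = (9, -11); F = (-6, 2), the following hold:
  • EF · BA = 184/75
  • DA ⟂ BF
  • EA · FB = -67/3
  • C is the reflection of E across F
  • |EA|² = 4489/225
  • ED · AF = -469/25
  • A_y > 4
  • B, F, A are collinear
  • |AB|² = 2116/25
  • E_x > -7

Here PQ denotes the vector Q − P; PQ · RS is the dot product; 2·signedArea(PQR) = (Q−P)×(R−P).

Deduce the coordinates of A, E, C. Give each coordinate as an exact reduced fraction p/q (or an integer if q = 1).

1. A_x = -66/25  [B, F, A are collinear ∩ DA ⟂ BF]
2. A_y = 113/25  [B, F, A are collinear ∩ DA ⟂ BF]
   → A = (-66/25, 113/25)
3. E_x = -466/75  [line 4·x + 3·y + 58/3 = 0 ∩ |EA|² = 4489/225]
4. E_y = 46/25  [line 4·x + 3·y + 58/3 = 0 ∩ |EA|² = 4489/225]
   → E = (-466/75, 46/25)
5. C_x = -434/75  [C is the reflection of E across F]
6. C_y = 54/25  [C is the reflection of E across F]
   → C = (-434/75, 54/25)

A = (-66/25, 113/25)
C = (-434/75, 54/25)
E = (-466/75, 46/25)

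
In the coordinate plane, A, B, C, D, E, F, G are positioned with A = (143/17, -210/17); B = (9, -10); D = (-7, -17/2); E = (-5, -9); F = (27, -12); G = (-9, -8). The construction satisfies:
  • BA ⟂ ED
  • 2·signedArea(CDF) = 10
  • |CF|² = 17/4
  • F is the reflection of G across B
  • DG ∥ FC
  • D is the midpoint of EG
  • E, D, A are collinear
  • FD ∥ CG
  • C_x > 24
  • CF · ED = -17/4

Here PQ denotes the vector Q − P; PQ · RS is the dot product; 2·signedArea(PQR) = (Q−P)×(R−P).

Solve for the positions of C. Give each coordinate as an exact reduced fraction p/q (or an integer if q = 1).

1. C_x = 25  [FD ∥ CG ∩ DG ∥ FC]
2. C_y = -23/2  [FD ∥ CG ∩ DG ∥ FC]
   → C = (25, -23/2)

C = (25, -23/2)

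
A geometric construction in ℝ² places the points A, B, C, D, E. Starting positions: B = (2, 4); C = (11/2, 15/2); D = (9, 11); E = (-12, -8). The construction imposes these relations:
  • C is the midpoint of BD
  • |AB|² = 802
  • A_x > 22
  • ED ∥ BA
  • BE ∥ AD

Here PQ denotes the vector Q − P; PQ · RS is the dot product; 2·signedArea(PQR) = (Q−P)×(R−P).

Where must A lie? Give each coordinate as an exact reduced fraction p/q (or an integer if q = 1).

A = (23, 23)

1. A_x = 23  [BE ∥ AD ∩ ED ∥ BA]
2. A_y = 23  [BE ∥ AD ∩ ED ∥ BA]
   → A = (23, 23)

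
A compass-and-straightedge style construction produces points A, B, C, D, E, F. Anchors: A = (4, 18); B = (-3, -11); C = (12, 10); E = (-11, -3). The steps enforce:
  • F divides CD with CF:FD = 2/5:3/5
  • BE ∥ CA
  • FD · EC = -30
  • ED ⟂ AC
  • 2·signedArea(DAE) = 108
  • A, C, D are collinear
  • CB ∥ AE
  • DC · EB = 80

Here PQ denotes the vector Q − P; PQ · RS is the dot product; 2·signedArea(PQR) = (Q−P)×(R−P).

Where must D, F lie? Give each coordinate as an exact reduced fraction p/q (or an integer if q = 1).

D = (7, 15)
F = (10, 12)

1. D_x = 7  [A, C, D are collinear ∩ ED ⟂ AC]
2. D_y = 15  [A, C, D are collinear ∩ ED ⟂ AC]
   → D = (7, 15)
3. F_x = 10  [F divides CD with CF:FD = 2/5:3/5]
4. F_y = 12  [F divides CD with CF:FD = 2/5:3/5]
   → F = (10, 12)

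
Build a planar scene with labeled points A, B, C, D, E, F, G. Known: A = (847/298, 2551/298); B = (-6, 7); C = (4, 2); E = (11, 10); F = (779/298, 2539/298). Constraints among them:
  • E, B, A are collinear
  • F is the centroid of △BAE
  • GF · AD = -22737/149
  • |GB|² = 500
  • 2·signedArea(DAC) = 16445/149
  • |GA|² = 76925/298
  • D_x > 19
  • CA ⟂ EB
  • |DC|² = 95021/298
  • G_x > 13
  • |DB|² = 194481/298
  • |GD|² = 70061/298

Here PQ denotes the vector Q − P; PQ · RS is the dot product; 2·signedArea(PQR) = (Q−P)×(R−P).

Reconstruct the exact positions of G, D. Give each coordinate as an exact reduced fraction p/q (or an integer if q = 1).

1. D_x = 5709/298  [line 1955/298·x + 345/298·y + -20700/149 = 0 ∩ |DB|² = 194481/298]
2. D_y = 3409/298  [line 1955/298·x + 345/298·y + -20700/149 = 0 ∩ |DB|² = 194481/298]
   → D = (5709/298, 3409/298)
3. G_x = 14  [line -2431/149·x + -429/149·y + 32747/149 = 0 ∩ |GB|² = 500]
4. G_y = -3  [line -2431/149·x + -429/149·y + 32747/149 = 0 ∩ |GB|² = 500]
   → G = (14, -3)

D = (5709/298, 3409/298)
G = (14, -3)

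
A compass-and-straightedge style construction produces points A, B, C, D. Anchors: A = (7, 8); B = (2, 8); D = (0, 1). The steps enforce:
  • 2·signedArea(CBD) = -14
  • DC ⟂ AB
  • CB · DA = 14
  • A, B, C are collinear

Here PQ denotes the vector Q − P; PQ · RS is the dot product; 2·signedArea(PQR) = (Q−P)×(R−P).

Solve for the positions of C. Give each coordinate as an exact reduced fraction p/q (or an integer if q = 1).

C = (0, 8)

1. C_x = 0  [A, B, C are collinear ∩ DC ⟂ AB]
2. C_y = 8  [A, B, C are collinear ∩ DC ⟂ AB]
   → C = (0, 8)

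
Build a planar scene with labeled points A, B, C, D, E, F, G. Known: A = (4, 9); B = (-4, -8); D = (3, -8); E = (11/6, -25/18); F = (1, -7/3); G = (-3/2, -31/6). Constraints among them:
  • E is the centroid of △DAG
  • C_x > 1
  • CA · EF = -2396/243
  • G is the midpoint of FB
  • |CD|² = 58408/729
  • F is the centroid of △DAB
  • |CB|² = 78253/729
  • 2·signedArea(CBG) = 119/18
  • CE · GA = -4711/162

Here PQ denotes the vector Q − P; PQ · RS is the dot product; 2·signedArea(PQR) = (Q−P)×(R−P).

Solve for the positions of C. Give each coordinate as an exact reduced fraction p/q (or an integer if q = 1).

1. C_x = 13/9  [CA · EF = -2396/243 ∩ CE · GA = -4711/162]
2. C_y = 22/27  [CA · EF = -2396/243 ∩ CE · GA = -4711/162]
   → C = (13/9, 22/27)

C = (13/9, 22/27)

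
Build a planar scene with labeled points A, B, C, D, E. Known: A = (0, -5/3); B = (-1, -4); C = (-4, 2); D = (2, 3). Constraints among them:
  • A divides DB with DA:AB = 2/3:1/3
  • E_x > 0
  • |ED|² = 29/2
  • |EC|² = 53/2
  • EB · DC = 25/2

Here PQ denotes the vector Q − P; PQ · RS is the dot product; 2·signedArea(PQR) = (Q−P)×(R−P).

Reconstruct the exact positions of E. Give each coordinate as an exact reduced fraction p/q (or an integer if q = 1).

E = (1/2, -1/2)

1. E_x = 1/2  [line 6·x + 1·y + -5/2 = 0 ∩ |ED|² = 29/2]
2. E_y = -1/2  [line 6·x + 1·y + -5/2 = 0 ∩ |ED|² = 29/2]
   → E = (1/2, -1/2)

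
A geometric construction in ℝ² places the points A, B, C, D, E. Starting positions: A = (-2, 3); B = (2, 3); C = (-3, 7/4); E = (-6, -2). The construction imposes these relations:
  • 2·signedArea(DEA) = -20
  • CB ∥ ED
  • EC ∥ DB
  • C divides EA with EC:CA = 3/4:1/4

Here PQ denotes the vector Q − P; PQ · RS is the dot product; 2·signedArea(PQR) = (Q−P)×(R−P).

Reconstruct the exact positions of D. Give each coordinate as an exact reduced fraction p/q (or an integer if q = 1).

1. D_x = -1  [EC ∥ DB ∩ CB ∥ ED]
2. D_y = -3/4  [EC ∥ DB ∩ CB ∥ ED]
   → D = (-1, -3/4)

D = (-1, -3/4)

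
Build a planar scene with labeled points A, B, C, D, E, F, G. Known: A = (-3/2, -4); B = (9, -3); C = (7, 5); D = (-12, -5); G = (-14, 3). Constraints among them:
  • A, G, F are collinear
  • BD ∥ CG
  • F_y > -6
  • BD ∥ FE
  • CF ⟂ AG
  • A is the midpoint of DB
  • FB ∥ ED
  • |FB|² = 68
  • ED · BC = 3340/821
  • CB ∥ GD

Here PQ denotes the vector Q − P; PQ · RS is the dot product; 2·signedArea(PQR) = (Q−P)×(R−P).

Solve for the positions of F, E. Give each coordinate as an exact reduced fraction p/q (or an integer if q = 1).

1. F_x = 931/821  [A, G, F are collinear ∩ CF ⟂ AG]
2. F_y = -4495/821  [A, G, F are collinear ∩ CF ⟂ AG]
   → F = (931/821, -4495/821)
3. E_x = -16310/821  [FB ∥ ED ∩ BD ∥ FE]
4. E_y = -6137/821  [FB ∥ ED ∩ BD ∥ FE]
   → E = (-16310/821, -6137/821)

E = (-16310/821, -6137/821)
F = (931/821, -4495/821)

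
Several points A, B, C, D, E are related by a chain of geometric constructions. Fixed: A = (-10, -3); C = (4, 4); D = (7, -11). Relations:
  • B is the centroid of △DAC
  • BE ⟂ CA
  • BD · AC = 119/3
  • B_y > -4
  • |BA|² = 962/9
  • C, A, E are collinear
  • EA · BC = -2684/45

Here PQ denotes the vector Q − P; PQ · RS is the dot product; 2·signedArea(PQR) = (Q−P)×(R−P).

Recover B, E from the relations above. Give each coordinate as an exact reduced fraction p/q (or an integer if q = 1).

1. B_x = 1/3  [B is the centroid of △DAC]
2. B_y = -10/3  [B is the centroid of △DAC]
   → B = (1/3, -10/3)
3. E_x = -28/15  [C, A, E are collinear ∩ BE ⟂ CA]
4. E_y = 16/15  [C, A, E are collinear ∩ BE ⟂ CA]
   → E = (-28/15, 16/15)

B = (1/3, -10/3)
E = (-28/15, 16/15)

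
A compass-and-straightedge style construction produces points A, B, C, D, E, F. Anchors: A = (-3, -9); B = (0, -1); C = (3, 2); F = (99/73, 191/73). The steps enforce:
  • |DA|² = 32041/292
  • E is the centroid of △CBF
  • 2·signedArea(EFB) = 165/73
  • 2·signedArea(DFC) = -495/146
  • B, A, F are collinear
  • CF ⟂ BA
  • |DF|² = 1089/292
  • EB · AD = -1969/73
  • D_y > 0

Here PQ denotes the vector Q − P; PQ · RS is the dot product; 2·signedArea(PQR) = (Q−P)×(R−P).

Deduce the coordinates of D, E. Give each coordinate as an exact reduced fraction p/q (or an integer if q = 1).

D = (99/146, 59/73)
E = (106/73, 88/73)

1. D_x = 99/146  [line 45/73·x + 120/73·y + -255/146 = 0 ∩ |DF|² = 1089/292]
2. D_y = 59/73  [line 45/73·x + 120/73·y + -255/146 = 0 ∩ |DF|² = 1089/292]
   → D = (99/146, 59/73)
3. E_x = 106/73  [E is the centroid of △CBF]
4. E_y = 88/73  [E is the centroid of △CBF]
   → E = (106/73, 88/73)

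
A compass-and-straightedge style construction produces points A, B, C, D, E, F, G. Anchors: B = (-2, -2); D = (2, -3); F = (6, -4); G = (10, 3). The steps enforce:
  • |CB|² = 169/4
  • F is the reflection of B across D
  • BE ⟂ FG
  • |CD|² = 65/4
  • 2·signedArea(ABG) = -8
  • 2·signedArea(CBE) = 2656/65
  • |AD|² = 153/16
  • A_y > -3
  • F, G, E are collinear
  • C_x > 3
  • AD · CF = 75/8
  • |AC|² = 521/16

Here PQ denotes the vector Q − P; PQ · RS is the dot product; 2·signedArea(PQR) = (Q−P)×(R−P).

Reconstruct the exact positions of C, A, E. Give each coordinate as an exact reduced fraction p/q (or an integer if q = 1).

1. E_x = 318/65  [F, G, E are collinear ∩ BE ⟂ FG]
2. E_y = -386/65  [F, G, E are collinear ∩ BE ⟂ FG]
   → E = (318/65, -386/65)
3. C_x = 4  [line 256/65·x + 448/65·y + -96/5 = 0 ∩ |CD|² = 65/4]
4. C_y = 1/2  [line 256/65·x + 448/65·y + -96/5 = 0 ∩ |CD|² = 65/4]
   → C = (4, 1/2)
5. A_x = -1  [AD · CF = 75/8 ∩ 2·signedArea(ABG) = -8]
6. A_y = -9/4  [AD · CF = 75/8 ∩ 2·signedArea(ABG) = -8]
   → A = (-1, -9/4)

A = (-1, -9/4)
C = (4, 1/2)
E = (318/65, -386/65)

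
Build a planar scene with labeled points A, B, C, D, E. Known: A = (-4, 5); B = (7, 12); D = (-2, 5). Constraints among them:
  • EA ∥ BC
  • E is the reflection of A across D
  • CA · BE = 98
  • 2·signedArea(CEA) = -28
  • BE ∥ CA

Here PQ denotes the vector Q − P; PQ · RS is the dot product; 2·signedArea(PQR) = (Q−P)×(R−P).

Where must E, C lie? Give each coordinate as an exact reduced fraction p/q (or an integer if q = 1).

1. E_x = 0  [E is the reflection of A across D]
2. E_y = 5  [E is the reflection of A across D]
   → E = (0, 5)
3. C_x = 3  [BE ∥ CA ∩ EA ∥ BC]
4. C_y = 12  [BE ∥ CA ∩ EA ∥ BC]
   → C = (3, 12)

C = (3, 12)
E = (0, 5)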